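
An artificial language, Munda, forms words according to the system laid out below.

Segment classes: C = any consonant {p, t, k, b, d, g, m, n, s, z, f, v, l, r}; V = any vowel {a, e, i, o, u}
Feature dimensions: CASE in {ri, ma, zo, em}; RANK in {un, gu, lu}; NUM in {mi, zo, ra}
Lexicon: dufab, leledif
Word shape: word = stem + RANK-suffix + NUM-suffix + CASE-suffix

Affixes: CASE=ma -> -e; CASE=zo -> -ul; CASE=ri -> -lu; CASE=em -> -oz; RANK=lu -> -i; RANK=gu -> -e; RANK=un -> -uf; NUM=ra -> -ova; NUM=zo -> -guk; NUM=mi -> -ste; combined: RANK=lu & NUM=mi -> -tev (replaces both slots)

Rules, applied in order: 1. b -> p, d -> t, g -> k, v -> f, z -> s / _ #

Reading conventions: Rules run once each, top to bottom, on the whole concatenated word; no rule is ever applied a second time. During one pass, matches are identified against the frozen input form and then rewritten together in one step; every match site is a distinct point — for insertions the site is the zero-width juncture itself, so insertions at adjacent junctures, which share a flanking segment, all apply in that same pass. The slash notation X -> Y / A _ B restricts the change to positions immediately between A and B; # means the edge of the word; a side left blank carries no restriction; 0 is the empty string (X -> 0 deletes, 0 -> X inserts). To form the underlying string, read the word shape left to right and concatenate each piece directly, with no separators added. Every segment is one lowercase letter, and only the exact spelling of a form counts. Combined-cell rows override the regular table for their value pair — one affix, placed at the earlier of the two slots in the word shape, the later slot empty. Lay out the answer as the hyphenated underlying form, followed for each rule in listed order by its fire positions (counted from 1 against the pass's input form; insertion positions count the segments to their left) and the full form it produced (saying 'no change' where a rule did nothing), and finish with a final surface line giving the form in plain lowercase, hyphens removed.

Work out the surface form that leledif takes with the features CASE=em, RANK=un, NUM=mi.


underlying: leledif-uf-ste-oz
1. b -> p, d -> t, g -> k, v -> f, z -> s / _ #: fires at position(s) 14: leledifufsteos
surface: leledifufsteos


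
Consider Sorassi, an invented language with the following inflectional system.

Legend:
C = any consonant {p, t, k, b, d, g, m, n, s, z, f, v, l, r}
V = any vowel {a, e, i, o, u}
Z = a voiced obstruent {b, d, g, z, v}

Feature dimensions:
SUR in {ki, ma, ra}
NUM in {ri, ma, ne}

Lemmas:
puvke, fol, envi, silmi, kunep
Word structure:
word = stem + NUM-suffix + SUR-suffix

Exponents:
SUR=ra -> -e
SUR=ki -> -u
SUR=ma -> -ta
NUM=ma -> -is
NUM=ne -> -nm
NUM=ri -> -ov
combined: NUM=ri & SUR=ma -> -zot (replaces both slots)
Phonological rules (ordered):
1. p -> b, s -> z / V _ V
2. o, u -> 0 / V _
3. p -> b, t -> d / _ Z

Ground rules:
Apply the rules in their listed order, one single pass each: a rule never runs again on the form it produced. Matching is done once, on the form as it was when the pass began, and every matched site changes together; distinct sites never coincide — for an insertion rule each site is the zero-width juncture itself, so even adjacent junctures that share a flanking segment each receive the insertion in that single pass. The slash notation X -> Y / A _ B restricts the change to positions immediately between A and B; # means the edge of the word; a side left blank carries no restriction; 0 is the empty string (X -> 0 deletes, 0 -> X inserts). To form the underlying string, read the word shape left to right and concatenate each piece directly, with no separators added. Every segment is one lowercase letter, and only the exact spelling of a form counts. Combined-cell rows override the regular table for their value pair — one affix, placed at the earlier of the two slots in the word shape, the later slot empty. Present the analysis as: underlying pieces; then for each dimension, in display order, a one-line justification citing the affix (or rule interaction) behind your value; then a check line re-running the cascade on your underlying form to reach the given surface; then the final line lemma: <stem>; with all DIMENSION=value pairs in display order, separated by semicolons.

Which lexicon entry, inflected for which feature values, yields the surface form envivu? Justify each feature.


underlying: envi-ov-u
SUR=ki - signalled by the affix -u
NUM=ri - signalled by the affix -ov
check: enviovu -> enviovu -> envivu -> envivu
lemma: envi; SUR=ki; NUM=ri


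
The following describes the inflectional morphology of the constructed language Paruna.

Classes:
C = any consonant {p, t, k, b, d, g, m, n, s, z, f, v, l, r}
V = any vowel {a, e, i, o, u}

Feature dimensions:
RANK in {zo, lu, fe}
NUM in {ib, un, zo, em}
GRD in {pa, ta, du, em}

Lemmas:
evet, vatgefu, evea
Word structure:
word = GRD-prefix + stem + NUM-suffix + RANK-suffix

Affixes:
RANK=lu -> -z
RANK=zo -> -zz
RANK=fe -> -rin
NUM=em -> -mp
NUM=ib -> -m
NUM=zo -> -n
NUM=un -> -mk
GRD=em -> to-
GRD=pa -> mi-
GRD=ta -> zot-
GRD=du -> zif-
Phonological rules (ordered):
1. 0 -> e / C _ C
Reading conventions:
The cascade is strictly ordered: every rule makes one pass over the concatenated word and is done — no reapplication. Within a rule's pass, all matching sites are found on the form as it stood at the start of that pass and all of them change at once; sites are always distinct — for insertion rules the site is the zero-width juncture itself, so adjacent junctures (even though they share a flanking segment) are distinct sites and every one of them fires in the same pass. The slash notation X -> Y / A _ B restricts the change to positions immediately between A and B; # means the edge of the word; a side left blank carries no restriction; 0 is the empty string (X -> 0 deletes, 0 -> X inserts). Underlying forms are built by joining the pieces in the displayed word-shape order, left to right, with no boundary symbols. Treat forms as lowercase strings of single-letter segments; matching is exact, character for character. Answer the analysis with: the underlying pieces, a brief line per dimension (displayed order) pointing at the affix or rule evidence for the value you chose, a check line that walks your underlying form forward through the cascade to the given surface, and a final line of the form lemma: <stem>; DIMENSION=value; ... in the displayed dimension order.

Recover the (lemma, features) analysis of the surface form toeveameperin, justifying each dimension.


underlying: to-evea-mp-rin
RANK=fe - signalled by the affix -rin
NUM=em - signalled by the affix -mp
GRD=em - signalled by the affix to-
check: toeveamprin -> toeveameperin
lemma: evea; RANK=fe; NUM=em; GRD=em


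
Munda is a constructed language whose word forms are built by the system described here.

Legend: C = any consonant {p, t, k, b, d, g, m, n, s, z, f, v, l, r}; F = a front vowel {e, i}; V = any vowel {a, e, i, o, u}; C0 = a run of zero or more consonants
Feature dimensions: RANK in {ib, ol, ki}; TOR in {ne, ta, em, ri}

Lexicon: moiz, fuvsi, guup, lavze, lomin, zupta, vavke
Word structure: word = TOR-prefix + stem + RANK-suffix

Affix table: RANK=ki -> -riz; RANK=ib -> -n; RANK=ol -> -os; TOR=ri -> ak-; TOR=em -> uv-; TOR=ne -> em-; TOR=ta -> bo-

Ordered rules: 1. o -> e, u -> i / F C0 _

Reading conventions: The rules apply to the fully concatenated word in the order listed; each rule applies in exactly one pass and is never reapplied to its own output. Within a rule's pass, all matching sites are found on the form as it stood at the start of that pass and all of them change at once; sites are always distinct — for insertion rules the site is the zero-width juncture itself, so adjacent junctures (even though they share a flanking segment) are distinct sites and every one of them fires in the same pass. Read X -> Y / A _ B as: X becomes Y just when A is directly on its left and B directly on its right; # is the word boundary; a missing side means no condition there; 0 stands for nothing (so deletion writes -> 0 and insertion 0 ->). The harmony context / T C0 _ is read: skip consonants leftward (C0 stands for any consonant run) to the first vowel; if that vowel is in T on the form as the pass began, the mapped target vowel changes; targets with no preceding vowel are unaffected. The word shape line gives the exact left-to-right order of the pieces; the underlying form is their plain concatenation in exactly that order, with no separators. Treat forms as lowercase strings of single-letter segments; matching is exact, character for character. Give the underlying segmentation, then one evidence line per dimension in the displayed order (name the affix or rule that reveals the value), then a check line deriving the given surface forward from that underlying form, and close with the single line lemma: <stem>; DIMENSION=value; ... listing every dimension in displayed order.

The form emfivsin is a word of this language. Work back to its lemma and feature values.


underlying: em-fuvsi-n
RANK=ib - signalled by the affix -n
TOR=ne - signalled by the affix em-
check: emfuvsin -> emfivsin
lemma: fuvsi; RANK=ib; TOR=ne


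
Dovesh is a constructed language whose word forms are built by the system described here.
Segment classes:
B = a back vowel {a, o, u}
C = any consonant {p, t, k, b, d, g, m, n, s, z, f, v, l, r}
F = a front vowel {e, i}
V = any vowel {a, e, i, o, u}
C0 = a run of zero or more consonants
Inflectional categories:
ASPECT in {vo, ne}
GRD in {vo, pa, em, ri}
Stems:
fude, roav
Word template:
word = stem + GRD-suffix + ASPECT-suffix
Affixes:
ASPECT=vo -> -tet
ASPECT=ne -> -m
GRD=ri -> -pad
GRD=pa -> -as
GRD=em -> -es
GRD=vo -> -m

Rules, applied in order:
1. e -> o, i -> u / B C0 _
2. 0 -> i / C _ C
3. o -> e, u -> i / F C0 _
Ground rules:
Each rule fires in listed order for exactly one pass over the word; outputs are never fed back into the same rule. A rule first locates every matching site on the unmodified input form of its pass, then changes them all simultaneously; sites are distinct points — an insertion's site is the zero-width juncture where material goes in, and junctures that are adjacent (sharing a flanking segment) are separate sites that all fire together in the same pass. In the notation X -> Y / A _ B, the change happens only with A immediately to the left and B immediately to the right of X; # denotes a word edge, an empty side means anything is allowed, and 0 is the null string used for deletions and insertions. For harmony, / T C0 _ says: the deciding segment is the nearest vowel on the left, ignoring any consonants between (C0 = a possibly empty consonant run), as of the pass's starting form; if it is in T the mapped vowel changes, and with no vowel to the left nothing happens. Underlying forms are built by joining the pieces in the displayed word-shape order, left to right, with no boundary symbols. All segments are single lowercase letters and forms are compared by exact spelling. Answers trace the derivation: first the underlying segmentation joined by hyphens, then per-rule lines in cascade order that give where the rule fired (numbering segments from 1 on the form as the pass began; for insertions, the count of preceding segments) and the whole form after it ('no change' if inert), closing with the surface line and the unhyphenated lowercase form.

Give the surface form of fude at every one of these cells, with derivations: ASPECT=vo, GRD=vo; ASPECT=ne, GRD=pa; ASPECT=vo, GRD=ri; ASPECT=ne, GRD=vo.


cell ASPECT=vo, GRD=vo:
underlying: fude-m-tet
1. e -> o, i -> u / B C0 _: fires at position(s) 4: fudomtet
2. 0 -> i / C _ C: inserts after position(s) 5: fudomitet
3. o -> e, u -> i / F C0 _: no change
surface: fudomitet

cell ASPECT=ne, GRD=pa:
underlying: fude-as-m
1. e -> o, i -> u / B C0 _: fires at position(s) 4: fudoasm
2. 0 -> i / C _ C: inserts after position(s) 6: fudoasim
3. o -> e, u -> i / F C0 _: no change
surface: fudoasim

cell ASPECT=vo, GRD=ri:
underlying: fude-pad-tet
1. e -> o, i -> u / B C0 _: fires at position(s) 4, 9: fudopadtot
2. 0 -> i / C _ C: inserts after position(s) 7: fudopaditot
3. o -> e, u -> i / F C0 _: fires at position(s) 10: fudopaditet
surface: fudopaditet

cell ASPECT=ne, GRD=vo:
underlying: fude-m-m
1. e -> o, i -> u / B C0 _: fires at position(s) 4: fudomm
2. 0 -> i / C _ C: inserts after position(s) 5: fudomim
3. o -> e, u -> i / F C0 _: no change
surface: fudomim


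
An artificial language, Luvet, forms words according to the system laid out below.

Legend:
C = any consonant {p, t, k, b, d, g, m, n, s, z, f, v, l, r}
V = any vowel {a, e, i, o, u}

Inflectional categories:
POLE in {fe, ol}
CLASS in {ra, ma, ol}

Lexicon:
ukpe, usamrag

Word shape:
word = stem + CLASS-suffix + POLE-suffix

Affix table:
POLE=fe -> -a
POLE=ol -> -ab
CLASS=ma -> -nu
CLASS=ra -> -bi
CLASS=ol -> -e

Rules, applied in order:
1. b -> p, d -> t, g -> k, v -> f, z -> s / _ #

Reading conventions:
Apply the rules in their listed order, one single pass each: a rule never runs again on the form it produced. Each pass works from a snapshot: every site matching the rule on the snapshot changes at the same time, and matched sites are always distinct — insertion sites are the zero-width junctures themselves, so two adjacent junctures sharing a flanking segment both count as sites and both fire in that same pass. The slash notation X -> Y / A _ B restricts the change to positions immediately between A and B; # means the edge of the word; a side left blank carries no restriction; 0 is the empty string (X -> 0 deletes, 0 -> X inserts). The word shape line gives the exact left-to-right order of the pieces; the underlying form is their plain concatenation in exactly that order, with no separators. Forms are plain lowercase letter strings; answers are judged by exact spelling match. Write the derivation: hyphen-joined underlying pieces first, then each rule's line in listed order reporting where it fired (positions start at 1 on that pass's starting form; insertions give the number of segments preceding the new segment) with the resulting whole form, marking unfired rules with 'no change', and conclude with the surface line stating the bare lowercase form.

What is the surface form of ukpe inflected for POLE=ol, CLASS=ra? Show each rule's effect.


underlying: ukpe-bi-ab
1. b -> p, d -> t, g -> k, v -> f, z -> s / _ #: fires at position(s) 8: ukpebiap
surface: ukpebiap


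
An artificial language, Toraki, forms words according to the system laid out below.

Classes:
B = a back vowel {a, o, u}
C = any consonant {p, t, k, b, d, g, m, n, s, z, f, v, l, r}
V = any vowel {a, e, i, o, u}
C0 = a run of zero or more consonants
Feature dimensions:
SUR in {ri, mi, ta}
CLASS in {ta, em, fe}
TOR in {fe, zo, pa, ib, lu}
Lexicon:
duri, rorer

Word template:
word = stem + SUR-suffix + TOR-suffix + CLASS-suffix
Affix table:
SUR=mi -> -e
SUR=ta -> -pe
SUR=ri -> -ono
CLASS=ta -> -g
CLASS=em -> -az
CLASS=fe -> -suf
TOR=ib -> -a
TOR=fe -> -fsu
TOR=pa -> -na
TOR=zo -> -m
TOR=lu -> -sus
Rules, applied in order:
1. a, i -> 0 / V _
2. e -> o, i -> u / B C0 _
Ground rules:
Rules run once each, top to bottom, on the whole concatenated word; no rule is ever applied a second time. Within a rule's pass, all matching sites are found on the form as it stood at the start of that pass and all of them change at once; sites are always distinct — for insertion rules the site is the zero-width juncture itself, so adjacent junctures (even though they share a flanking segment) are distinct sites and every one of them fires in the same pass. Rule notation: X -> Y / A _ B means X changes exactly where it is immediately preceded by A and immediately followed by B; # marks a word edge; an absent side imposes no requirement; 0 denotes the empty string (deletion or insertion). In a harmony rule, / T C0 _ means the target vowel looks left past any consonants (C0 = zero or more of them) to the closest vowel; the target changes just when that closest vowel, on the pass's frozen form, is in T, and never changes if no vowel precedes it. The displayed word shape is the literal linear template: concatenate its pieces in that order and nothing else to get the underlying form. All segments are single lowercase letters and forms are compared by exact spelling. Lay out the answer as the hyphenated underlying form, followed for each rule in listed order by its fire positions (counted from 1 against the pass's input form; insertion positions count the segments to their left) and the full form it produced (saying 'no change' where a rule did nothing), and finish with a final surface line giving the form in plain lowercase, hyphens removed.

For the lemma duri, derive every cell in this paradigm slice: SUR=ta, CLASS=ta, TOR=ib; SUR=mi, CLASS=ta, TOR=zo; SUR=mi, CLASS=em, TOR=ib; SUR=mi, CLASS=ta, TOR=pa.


cell SUR=ta, CLASS=ta, TOR=ib:
underlying: duri-pe-a-g
1. a, i -> 0 / V _: fires at position(s) 7: duripeg
2. e -> o, i -> u / B C0 _: fires at position(s) 4: durupeg
surface: durupeg

cell SUR=mi, CLASS=ta, TOR=zo:
underlying: duri-e-m-g
1. a, i -> 0 / V _: no change
2. e -> o, i -> u / B C0 _: fires at position(s) 4: duruemg
surface: duruemg

cell SUR=mi, CLASS=em, TOR=ib:
underlying: duri-e-a-az
1. a, i -> 0 / V _: fires at position(s) 6, 7: duriez
2. e -> o, i -> u / B C0 _: fires at position(s) 4: duruez
surface: duruez

cell SUR=mi, CLASS=ta, TOR=pa:
underlying: duri-e-na-g
1. a, i -> 0 / V _: no change
2. e -> o, i -> u / B C0 _: fires at position(s) 4: duruenag
surface: duruenag


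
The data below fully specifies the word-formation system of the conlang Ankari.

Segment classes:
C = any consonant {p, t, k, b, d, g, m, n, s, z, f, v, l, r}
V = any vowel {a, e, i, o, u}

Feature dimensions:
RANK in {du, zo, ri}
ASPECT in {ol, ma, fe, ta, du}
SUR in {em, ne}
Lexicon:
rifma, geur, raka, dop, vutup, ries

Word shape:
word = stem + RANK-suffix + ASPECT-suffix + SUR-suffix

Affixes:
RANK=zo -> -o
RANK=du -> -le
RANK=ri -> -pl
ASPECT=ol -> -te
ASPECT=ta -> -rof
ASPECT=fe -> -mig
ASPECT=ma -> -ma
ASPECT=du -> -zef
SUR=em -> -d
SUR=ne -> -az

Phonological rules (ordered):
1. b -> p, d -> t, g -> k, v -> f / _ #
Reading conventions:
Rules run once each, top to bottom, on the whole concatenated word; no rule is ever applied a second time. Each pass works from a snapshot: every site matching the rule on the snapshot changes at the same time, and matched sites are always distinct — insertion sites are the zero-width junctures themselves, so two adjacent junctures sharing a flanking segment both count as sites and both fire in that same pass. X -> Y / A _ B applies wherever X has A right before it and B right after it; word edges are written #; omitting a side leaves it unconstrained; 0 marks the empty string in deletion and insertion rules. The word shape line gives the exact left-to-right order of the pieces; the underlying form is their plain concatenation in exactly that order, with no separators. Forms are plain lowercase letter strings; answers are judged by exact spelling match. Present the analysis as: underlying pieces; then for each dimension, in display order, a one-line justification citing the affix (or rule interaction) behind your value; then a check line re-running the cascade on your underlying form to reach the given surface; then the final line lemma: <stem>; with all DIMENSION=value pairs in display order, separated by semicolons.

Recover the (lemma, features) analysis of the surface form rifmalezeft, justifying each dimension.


underlying: rifma-le-zef-d
RANK=du - signalled by the affix -le
ASPECT=du - signalled by the affix -zef
SUR=em - signalled by the affix -d
check: rifmalezefd -> rifmalezeft
lemma: rifma; RANK=du; ASPECT=du; SUR=em


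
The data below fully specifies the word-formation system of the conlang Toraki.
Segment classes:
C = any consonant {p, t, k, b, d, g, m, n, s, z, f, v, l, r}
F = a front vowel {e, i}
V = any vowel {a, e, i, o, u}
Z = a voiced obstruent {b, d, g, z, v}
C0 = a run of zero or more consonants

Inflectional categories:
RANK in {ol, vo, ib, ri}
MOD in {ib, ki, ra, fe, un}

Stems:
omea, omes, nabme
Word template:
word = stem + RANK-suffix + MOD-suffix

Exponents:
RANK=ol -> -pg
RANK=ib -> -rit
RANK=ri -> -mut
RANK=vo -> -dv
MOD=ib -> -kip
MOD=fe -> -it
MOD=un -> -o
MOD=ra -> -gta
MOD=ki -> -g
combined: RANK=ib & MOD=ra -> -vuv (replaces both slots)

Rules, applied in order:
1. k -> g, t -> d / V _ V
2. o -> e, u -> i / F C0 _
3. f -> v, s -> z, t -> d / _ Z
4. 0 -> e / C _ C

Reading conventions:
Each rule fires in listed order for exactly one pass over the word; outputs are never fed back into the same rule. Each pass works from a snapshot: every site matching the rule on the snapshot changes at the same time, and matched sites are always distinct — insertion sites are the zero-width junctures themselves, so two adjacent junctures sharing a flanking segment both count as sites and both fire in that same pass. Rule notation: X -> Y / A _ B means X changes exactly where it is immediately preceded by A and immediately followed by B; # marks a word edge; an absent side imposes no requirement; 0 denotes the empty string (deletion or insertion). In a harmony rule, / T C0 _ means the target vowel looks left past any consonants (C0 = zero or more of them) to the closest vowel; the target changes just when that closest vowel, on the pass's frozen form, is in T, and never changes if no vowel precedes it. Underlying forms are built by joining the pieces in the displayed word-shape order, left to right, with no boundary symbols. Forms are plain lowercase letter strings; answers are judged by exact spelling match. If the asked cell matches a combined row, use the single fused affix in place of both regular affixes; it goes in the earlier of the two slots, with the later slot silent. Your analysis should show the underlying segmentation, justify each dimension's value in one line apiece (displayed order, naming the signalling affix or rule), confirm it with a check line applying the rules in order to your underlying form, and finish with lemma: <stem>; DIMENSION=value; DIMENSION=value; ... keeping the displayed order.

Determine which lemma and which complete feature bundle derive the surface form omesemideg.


underlying: omes-mut-g
RANK=ri - signalled by the affix -mut
MOD=ki - signalled by the affix -g
check: omesmutg -> omesmutg -> omesmitg -> omesmidg -> omesemideg
lemma: omes; RANK=ri; MOD=ki


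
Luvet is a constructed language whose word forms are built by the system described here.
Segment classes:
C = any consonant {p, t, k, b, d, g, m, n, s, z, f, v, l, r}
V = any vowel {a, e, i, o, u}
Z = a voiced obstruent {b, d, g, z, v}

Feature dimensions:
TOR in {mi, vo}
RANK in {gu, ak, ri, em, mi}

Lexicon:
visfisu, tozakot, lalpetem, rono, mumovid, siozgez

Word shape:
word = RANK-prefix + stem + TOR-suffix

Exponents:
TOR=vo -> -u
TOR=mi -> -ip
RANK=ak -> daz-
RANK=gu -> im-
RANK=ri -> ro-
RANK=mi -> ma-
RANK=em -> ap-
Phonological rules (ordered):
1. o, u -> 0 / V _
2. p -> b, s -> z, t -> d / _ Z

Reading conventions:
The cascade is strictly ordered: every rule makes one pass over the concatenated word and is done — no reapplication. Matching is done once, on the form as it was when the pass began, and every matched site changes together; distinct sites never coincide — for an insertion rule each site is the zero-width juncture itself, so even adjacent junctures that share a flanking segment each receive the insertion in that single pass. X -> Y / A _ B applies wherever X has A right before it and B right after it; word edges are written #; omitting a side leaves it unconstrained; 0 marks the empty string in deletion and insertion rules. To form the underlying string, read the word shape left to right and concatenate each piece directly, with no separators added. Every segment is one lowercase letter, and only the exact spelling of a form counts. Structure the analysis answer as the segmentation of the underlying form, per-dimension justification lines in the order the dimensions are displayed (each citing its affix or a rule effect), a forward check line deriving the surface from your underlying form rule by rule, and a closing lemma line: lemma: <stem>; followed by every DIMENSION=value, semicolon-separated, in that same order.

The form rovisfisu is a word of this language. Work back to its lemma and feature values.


underlying: ro-visfisu-u
TOR=vo - signalled by the affix -u
RANK=ri - signalled by the affix ro-
check: rovisfisuu -> rovisfisu -> rovisfisu
lemma: visfisu; TOR=vo; RANK=ri


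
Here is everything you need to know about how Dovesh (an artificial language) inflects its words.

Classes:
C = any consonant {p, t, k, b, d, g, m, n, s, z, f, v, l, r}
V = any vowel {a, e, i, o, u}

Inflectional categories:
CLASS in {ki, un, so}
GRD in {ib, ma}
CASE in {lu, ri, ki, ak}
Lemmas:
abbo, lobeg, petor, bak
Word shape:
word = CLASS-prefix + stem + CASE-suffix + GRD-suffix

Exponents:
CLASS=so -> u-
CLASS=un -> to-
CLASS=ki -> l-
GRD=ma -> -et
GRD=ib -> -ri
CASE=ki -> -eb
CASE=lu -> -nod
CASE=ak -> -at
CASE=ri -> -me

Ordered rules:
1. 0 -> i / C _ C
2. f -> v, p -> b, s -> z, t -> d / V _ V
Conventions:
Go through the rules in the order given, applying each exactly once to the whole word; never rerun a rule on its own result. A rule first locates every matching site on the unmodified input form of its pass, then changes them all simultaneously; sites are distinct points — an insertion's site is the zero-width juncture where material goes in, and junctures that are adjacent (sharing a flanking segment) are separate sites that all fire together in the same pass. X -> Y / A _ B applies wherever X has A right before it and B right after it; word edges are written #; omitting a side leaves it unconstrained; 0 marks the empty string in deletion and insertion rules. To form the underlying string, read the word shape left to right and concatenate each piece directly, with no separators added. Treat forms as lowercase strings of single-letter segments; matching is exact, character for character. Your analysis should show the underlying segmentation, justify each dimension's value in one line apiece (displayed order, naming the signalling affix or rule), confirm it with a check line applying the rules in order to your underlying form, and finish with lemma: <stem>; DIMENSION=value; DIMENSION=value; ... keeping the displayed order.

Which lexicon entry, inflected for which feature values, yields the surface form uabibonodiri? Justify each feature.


underlying: u-abbo-nod-ri
CLASS=so - signalled by the affix u-
GRD=ib - signalled by the affix -ri
CASE=lu - signalled by the affix -nod
check: uabbonodri -> uabibonodiri -> uabibonodiri
lemma: abbo; CLASS=so; GRD=ib; CASE=lu


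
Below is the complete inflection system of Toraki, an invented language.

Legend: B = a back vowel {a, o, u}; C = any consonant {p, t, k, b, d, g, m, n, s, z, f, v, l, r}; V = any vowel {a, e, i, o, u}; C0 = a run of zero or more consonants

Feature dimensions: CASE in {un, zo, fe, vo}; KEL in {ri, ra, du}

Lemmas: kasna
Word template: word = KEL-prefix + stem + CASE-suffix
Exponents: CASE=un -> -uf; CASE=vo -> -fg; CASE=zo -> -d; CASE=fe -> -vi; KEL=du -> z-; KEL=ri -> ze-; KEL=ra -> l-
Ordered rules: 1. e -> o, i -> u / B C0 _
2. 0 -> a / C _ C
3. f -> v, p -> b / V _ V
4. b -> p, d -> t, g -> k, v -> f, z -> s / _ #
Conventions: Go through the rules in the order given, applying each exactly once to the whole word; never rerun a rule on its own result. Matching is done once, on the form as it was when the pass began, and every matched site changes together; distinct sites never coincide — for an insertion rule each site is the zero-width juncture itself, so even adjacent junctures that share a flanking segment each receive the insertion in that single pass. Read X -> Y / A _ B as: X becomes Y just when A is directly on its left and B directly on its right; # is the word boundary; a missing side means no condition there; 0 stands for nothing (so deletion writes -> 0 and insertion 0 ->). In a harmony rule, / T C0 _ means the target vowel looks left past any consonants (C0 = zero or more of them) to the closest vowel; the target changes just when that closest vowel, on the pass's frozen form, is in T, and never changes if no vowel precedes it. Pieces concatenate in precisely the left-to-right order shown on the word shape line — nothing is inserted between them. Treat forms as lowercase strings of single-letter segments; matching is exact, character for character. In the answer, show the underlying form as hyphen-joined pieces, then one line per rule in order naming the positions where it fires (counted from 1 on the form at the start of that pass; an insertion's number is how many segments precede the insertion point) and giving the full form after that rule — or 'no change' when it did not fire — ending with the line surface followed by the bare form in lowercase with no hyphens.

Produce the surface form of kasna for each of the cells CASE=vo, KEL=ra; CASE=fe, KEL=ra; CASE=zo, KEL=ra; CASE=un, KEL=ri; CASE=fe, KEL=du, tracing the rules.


cell CASE=vo, KEL=ra:
underlying: l-kasna-fg
1. e -> o, i -> u / B C0 _: no change
2. 0 -> a / C _ C: inserts after position(s) 1, 4, 7: lakasanafag
3. f -> v, p -> b / V _ V: fires at position(s) 9: lakasanavag
4. b -> p, d -> t, g -> k, v -> f, z -> s / _ #: fires at position(s) 11: lakasanavak
surface: lakasanavak

cell CASE=fe, KEL=ra:
underlying: l-kasna-vi
1. e -> o, i -> u / B C0 _: fires at position(s) 8: lkasnavu
2. 0 -> a / C _ C: inserts after position(s) 1, 4: lakasanavu
3. f -> v, p -> b / V _ V: no change
4. b -> p, d -> t, g -> k, v -> f, z -> s / _ #: no change
surface: lakasanavu

cell CASE=zo, KEL=ra:
underlying: l-kasna-d
1. e -> o, i -> u / B C0 _: no change
2. 0 -> a / C _ C: inserts after position(s) 1, 4: lakasanad
3. f -> v, p -> b / V _ V: no change
4. b -> p, d -> t, g -> k, v -> f, z -> s / _ #: fires at position(s) 9: lakasanat
surface: lakasanat

cell CASE=un, KEL=ri:
underlying: ze-kasna-uf
1. e -> o, i -> u / B C0 _: no change
2. 0 -> a / C _ C: inserts after position(s) 5: zekasanauf
3. f -> v, p -> b / V _ V: no change
4. b -> p, d -> t, g -> k, v -> f, z -> s / _ #: no change
surface: zekasanauf

cell CASE=fe, KEL=du:
underlying: z-kasna-vi
1. e -> o, i -> u / B C0 _: fires at position(s) 8: zkasnavu
2. 0 -> a / C _ C: inserts after position(s) 1, 4: zakasanavu
3. f -> v, p -> b / V _ V: no change
4. b -> p, d -> t, g -> k, v -> f, z -> s / _ #: no change
surface: zakasanavu


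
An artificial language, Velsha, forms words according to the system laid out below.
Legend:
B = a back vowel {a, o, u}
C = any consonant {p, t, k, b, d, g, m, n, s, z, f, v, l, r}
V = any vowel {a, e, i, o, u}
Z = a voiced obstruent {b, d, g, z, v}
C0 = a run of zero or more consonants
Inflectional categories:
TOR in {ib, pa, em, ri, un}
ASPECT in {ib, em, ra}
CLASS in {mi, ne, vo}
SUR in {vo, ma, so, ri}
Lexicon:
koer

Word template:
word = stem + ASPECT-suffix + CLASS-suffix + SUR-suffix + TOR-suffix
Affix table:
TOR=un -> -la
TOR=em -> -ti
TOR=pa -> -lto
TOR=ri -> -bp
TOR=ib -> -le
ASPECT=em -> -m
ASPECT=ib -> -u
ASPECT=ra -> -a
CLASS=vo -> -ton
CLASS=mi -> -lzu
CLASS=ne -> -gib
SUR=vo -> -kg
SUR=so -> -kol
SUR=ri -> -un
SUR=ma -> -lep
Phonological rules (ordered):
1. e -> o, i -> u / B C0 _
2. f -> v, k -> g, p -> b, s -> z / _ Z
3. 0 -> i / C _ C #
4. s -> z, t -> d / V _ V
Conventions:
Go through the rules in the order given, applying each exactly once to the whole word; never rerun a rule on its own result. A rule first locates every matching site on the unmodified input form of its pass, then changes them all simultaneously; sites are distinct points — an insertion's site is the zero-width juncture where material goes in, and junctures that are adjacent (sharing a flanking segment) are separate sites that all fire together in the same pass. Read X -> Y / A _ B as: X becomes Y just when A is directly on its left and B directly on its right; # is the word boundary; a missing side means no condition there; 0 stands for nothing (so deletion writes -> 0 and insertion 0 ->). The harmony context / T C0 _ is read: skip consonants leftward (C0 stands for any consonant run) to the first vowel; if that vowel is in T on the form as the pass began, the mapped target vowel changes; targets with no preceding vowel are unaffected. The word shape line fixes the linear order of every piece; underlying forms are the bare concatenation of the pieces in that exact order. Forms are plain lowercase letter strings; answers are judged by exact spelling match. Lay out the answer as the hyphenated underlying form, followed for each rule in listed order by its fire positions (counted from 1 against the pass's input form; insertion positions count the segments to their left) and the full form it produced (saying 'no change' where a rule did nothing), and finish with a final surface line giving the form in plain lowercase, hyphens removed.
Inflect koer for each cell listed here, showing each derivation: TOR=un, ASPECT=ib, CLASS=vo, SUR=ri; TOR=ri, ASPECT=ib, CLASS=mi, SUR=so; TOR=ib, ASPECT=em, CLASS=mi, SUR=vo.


cell TOR=un, ASPECT=ib, CLASS=vo, SUR=ri:
underlying: koer-u-ton-un-la
1. e -> o, i -> u / B C0 _: fires at position(s) 3: koorutonunla
2. f -> v, k -> g, p -> b, s -> z / _ Z: no change
3. 0 -> i / C _ C #: no change
4. s -> z, t -> d / V _ V: fires at position(s) 6: koorudonunla
surface: koorudonunla

cell TOR=ri, ASPECT=ib, CLASS=mi, SUR=so:
underlying: koer-u-lzu-kol-bp
1. e -> o, i -> u / B C0 _: fires at position(s) 3: koorulzukolbp
2. f -> v, k -> g, p -> b, s -> z / _ Z: no change
3. 0 -> i / C _ C #: inserts after position(s) 12: koorulzukolbip
4. s -> z, t -> d / V _ V: no change
surface: koorulzukolbip

cell TOR=ib, ASPECT=em, CLASS=mi, SUR=vo:
underlying: koer-m-lzu-kg-le
1. e -> o, i -> u / B C0 _: fires at position(s) 3, 12: koormlzukglo
2. f -> v, k -> g, p -> b, s -> z / _ Z: fires at position(s) 9: koormlzugglo
3. 0 -> i / C _ C #: no change
4. s -> z, t -> d / V _ V: no change
surface: koormlzugglo


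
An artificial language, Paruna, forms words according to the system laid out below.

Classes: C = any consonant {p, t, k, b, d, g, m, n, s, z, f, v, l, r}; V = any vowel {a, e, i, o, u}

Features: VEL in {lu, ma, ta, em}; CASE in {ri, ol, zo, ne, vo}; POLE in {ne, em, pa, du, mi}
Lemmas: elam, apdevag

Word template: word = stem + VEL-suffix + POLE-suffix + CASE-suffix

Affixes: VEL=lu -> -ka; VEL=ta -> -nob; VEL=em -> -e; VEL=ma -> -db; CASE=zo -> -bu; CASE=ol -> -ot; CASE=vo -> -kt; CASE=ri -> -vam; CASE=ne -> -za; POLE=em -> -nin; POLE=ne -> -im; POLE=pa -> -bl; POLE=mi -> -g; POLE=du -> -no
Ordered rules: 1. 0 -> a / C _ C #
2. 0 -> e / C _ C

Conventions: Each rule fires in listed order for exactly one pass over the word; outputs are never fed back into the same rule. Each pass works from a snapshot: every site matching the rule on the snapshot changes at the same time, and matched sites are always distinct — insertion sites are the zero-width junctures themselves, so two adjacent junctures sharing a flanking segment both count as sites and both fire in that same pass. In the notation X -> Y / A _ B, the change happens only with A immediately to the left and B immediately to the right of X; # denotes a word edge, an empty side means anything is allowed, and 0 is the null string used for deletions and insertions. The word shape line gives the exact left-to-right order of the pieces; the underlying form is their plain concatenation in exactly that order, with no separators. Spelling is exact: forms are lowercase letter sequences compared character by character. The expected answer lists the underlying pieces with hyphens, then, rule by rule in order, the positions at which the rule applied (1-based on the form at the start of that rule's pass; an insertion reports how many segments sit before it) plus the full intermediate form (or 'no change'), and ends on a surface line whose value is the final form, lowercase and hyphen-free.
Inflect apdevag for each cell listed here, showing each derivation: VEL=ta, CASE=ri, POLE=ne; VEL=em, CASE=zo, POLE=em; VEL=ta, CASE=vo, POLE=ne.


cell VEL=ta, CASE=ri, POLE=ne:
underlying: apdevag-nob-im-vam
1. 0 -> a / C _ C #: no change
2. 0 -> e / C _ C: inserts after position(s) 2, 7, 12: apedevagenobimevam
surface: apedevagenobimevam

cell VEL=em, CASE=zo, POLE=em:
underlying: apdevag-e-nin-bu
1. 0 -> a / C _ C #: no change
2. 0 -> e / C _ C: inserts after position(s) 2, 11: apedevageninebu
surface: apedevageninebu

cell VEL=ta, CASE=vo, POLE=ne:
underlying: apdevag-nob-im-kt
1. 0 -> a / C _ C #: inserts after position(s) 13: apdevagnobimkat
2. 0 -> e / C _ C: inserts after position(s) 2, 7, 12: apedevagenobimekat
surface: apedevagenobimekat


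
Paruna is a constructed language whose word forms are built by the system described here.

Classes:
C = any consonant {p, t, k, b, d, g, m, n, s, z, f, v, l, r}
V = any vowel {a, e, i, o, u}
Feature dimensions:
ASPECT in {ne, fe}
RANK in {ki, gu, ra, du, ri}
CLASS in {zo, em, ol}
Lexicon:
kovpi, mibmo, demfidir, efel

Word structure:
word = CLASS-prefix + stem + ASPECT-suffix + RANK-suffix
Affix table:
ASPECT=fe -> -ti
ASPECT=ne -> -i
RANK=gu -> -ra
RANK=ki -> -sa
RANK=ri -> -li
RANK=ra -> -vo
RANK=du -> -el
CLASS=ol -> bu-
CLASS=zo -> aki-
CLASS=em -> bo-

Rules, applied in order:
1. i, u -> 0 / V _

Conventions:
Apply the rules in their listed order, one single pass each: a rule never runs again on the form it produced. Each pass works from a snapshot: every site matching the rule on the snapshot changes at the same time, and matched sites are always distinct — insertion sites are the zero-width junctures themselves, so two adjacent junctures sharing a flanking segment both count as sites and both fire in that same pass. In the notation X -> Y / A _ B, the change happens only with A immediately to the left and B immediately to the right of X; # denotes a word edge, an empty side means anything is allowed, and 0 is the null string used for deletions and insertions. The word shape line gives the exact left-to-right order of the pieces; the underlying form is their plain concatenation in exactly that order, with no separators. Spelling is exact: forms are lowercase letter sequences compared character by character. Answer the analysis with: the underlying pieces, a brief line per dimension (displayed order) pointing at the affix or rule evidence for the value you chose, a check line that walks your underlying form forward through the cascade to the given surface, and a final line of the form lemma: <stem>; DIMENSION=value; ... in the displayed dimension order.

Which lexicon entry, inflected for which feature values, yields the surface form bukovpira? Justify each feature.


underlying: bu-kovpi-i-ra
ASPECT=ne - signalled by the affix -i
RANK=gu - signalled by the affix -ra
CLASS=ol - signalled by the affix bu-
check: bukovpiira -> bukovpira
lemma: kovpi; ASPECT=ne; RANK=gu; CLASS=ol


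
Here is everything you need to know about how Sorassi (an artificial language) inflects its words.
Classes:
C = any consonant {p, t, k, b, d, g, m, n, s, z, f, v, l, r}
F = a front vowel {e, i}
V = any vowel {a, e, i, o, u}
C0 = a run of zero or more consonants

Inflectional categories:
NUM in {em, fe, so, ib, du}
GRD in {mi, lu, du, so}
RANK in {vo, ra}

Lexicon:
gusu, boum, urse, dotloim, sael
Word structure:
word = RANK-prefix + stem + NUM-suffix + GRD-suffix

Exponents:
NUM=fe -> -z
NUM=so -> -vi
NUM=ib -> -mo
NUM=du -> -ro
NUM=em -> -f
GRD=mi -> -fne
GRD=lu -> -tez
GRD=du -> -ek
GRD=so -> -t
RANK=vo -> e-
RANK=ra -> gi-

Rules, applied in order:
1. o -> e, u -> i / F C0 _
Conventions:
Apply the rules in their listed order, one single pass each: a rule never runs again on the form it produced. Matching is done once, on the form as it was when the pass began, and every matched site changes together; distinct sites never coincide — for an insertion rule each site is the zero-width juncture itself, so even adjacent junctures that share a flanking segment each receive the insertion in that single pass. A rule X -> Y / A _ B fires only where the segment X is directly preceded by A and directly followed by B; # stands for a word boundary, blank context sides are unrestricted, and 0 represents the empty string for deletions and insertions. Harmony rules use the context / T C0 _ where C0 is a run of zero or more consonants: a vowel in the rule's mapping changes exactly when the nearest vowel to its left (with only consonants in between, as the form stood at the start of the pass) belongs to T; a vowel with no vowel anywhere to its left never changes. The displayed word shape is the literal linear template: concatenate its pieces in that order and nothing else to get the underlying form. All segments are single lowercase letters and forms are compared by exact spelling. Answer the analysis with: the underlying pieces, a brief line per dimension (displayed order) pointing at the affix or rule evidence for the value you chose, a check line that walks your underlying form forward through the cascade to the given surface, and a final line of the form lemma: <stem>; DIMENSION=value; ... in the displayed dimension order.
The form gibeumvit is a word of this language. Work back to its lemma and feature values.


underlying: gi-boum-vi-t
NUM=so - signalled by the affix -vi
GRD=so - signalled by the affix -t
RANK=ra - signalled by the affix gi-
check: giboumvit -> gibeumvit
lemma: boum; NUM=so; GRD=so; RANK=ra
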